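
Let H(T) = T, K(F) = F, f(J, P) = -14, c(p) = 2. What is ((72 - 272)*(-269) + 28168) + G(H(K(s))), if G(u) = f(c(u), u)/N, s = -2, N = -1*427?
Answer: 5000050/61 ≈ 81968.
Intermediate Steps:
N = -427
G(u) = 2/61 (G(u) = -14/(-427) = -14*(-1/427) = 2/61)
((72 - 272)*(-269) + 28168) + G(H(K(s))) = ((72 - 272)*(-269) + 28168) + 2/61 = (-200*(-269) + 28168) + 2/61 = (53800 + 28168) + 2/61 = 81968 + 2/61 = 5000050/61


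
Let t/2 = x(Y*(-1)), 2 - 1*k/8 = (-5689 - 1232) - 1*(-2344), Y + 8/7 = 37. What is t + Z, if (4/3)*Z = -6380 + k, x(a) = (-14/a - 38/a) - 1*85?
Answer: 5652997/251 ≈ 22522.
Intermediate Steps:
Y = 251/7 (Y = -8/7 + 37 = 251/7 ≈ 35.857)
k = 36632 (k = 16 - 8*((-5689 - 1232) - 1*(-2344)) = 16 - 8*(-6921 + 2344) = 16 - 8*(-4577) = 16 + 36616 = 36632)
x(a) = -85 - 52/a (x(a) = -52/a - 85 = -85 - 52/a)
Z = 22689 (Z = 3*(-6380 + 36632)/4 = (¾)*30252 = 22689)
t = -41942/251 (t = 2*(-85 - 52/((251/7)*(-1))) = 2*(-85 - 52/(-251/7)) = 2*(-85 - 52*(-7/251)) = 2*(-85 + 364/251) = 2*(-20971/251) = -41942/251 ≈ -167.10)
t + Z = -41942/251 + 22689 = 5652997/251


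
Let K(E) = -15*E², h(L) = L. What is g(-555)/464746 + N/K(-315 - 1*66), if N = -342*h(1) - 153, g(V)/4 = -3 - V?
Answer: 55975351/11243832351 ≈ 0.0049783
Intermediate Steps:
g(V) = -12 - 4*V (g(V) = 4*(-3 - V) = -12 - 4*V)
N = -495 (N = -342*1 - 153 = -342 - 153 = -495)
g(-555)/464746 + N/K(-315 - 1*66) = (-12 - 4*(-555))/464746 - 495*(-1/(15*(-315 - 1*66)²)) = (-12 + 2220)*(1/464746) - 495*(-1/(15*(-315 - 66)²)) = 2208*(1/464746) - 495/((-15*(-381)²)) = 1104/232373 - 495/((-15*145161)) = 1104/232373 - 495/(-2177415) = 1104/232373 - 495*(-1/2177415) = 1104/232373 + 11/48387 = 55975351/11243832351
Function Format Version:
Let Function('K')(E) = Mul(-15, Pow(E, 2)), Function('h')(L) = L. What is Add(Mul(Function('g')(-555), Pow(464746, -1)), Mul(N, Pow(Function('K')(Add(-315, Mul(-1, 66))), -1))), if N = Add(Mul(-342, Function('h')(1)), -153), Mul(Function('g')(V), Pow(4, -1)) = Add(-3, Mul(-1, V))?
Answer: Rational(55975351, 11243832351) ≈ 0.0049783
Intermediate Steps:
Function('g')(V) = Add(-12, Mul(-4, V)) (Function('g')(V) = Mul(4, Add(-3, Mul(-1, V))) = Add(-12, Mul(-4, V)))
N = -495 (N = Add(Mul(-342, 1), -153) = Add(-342, -153) = -495)
Add(Mul(Function('g')(-555), Pow(464746, -1)), Mul(N, Pow(Function('K')(Add(-315, Mul(-1, 66))), -1))) = Add(Mul(Add(-12, Mul(-4, -555)), Pow(464746, -1)), Mul(-495, Pow(Mul(-15, Pow(Add(-315, Mul(-1, 66)), 2)), -1))) = Add(Mul(Add(-12, 2220), Rational(1, 464746)), Mul(-495, Pow(Mul(-15, Pow(Add(-315, -66), 2)), -1))) = Add(Mul(2208, Rational(1, 464746)), Mul(-495, Pow(Mul(-15, Pow(-381, 2)), -1))) = Add(Rational(1104, 232373), Mul(-495, Pow(Mul(-15, 145161), -1))) = Add(Rational(1104, 232373), Mul(-495, Pow(-2177415, -1))) = Add(Rational(1104, 232373), Mul(-495, Rational(-1, 2177415))) = Add(Rational(1104, 232373), Rational(11, 48387)) = Rational(55975351, 11243832351)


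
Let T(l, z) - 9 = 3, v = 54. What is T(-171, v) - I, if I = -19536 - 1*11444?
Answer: 30992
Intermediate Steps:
T(l, z) = 12 (T(l, z) = 9 + 3 = 12)
I = -30980 (I = -19536 - 11444 = -30980)
T(-171, v) - I = 12 - 1*(-30980) = 12 + 30980 = 30992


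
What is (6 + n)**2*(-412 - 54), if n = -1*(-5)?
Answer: -56386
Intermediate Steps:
n = 5
(6 + n)**2*(-412 - 54) = (6 + 5)**2*(-412 - 54) = 11**2*(-466) = 121*(-466) = -56386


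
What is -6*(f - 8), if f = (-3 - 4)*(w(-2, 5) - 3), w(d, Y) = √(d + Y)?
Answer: -78 + 42*√3 ≈ -5.2539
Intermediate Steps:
w(d, Y) = √(Y + d)
f = 21 - 7*√3 (f = (-3 - 4)*(√(5 - 2) - 3) = -7*(√3 - 3) = -7*(-3 + √3) = 21 - 7*√3 ≈ 8.8756)
-6*(f - 8) = -6*((21 - 7*√3) - 8) = -6*(13 - 7*√3) = -78 + 42*√3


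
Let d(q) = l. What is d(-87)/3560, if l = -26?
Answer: -13/1780 ≈ -0.0073034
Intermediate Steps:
d(q) = -26
d(-87)/3560 = -26/3560 = -26*1/3560 = -13/1780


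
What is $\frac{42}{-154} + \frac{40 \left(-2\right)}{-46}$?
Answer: $\frac{371}{253} \approx 1.4664$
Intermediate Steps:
$\frac{42}{-154} + \frac{40 \left(-2\right)}{-46} = 42 \left(- \frac{1}{154}\right) - - \frac{40}{23} = - \frac{3}{11} + \frac{40}{23} = \frac{371}{253}$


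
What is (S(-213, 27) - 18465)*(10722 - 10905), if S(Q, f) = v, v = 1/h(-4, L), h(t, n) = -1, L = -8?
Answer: 3379278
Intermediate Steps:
v = -1 (v = 1/(-1) = -1)
S(Q, f) = -1
(S(-213, 27) - 18465)*(10722 - 10905) = (-1 - 18465)*(10722 - 10905) = -18466*(-183) = 3379278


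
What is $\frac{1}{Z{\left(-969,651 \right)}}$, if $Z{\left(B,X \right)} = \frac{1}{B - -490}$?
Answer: $-479$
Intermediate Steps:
$Z{\left(B,X \right)} = \frac{1}{490 + B}$ ($Z{\left(B,X \right)} = \frac{1}{B + 490} = \frac{1}{490 + B}$)
$\frac{1}{Z{\left(-969,651 \right)}} = \frac{1}{\frac{1}{490 - 969}} = \frac{1}{\frac{1}{-479}} = \frac{1}{- \frac{1}{479}} = -479$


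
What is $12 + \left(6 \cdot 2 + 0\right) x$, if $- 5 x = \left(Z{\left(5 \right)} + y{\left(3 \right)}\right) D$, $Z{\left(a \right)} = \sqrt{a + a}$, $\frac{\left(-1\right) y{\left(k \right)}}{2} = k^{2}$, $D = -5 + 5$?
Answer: $12$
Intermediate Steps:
$D = 0$
$y{\left(k \right)} = - 2 k^{2}$
$Z{\left(a \right)} = \sqrt{2} \sqrt{a}$ ($Z{\left(a \right)} = \sqrt{2 a} = \sqrt{2} \sqrt{a}$)
$x = 0$ ($x = - \frac{\left(\sqrt{2} \sqrt{5} - 2 \cdot 3^{2}\right) 0}{5} = - \frac{\left(\sqrt{10} - 18\right) 0}{5} = - \frac{\left(-18 + \sqrt{10}\right) 0}{5} = \left(- \frac{1}{5}\right) 0 = 0$)
$12 + \left(6 \cdot 2 + 0\right) x = 12 + \left(6 \cdot 2 + 0\right) 0 = 12 + \left(12 + 0\right) 0 = 12 + 12 \cdot 0 = 12 + 0 = 12$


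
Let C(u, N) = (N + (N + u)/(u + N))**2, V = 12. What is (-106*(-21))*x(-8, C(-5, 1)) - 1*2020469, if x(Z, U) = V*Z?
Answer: -2234165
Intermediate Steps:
C(u, N) = (1 + N)**2 (C(u, N) = (N + (N + u)/(N + u))**2 = (N + 1)**2 = (1 + N)**2)
x(Z, U) = 12*Z
(-106*(-21))*x(-8, C(-5, 1)) - 1*2020469 = (-106*(-21))*(12*(-8)) - 1*2020469 = 2226*(-96) - 2020469 = -213696 - 2020469 = -2234165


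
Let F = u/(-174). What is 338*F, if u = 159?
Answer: -8957/29 ≈ -308.86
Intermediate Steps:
F = -53/58 (F = 159/(-174) = 159*(-1/174) = -53/58 ≈ -0.91379)
338*F = 338*(-53/58) = -8957/29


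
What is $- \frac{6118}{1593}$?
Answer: $- \frac{6118}{1593} \approx -3.8406$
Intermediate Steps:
$- \frac{6118}{1593}$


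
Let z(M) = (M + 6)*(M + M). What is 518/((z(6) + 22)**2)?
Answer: 259/13778 ≈ 0.018798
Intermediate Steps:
z(M) = 2*M*(6 + M) (z(M) = (6 + M)*(2*M) = 2*M*(6 + M))
518/((z(6) + 22)**2) = 518/((2*6*(6 + 6) + 22)**2) = 518/((2*6*12 + 22)**2) = 518/((144 + 22)**2) = 518/(166**2) = 518/27556 = 518*(1/27556) = 259/13778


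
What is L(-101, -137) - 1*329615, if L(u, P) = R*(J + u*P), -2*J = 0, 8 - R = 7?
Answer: -315778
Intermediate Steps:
R = 1 (R = 8 - 1*7 = 8 - 7 = 1)
J = 0 (J = -½*0 = 0)
L(u, P) = P*u (L(u, P) = 1*(0 + u*P) = 1*(0 + P*u) = 1*(P*u) = P*u)
L(-101, -137) - 1*329615 = -137*(-101) - 1*329615 = 13837 - 329615 = -315778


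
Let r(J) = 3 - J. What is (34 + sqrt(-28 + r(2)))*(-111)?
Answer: -3774 - 333*I*sqrt(3) ≈ -3774.0 - 576.77*I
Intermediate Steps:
(34 + sqrt(-28 + r(2)))*(-111) = (34 + sqrt(-28 + (3 - 1*2)))*(-111) = (34 + sqrt(-28 + (3 - 2)))*(-111) = (34 + sqrt(-28 + 1))*(-111) = (34 + sqrt(-27))*(-111) = (34 + 3*I*sqrt(3))*(-111) = -3774 - 333*I*sqrt(3)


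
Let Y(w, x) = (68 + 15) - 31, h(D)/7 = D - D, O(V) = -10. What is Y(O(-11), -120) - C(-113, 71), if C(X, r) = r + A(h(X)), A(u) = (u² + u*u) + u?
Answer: -19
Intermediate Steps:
h(D) = 0 (h(D) = 7*(D - D) = 7*0 = 0)
A(u) = u + 2*u² (A(u) = (u² + u²) + u = 2*u² + u = u + 2*u²)
C(X, r) = r (C(X, r) = r + 0*(1 + 2*0) = r + 0*(1 + 0) = r + 0*1 = r + 0 = r)
Y(w, x) = 52 (Y(w, x) = 83 - 31 = 52)
Y(O(-11), -120) - C(-113, 71) = 52 - 1*71 = 52 - 71 = -19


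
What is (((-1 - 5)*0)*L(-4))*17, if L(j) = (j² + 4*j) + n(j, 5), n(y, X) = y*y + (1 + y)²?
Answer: 0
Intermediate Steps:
n(y, X) = y² + (1 + y)²
L(j) = (1 + j)² + 2*j² + 4*j (L(j) = (j² + 4*j) + (j² + (1 + j)²) = (1 + j)² + 2*j² + 4*j)
(((-1 - 5)*0)*L(-4))*17 = (((-1 - 5)*0)*(1 + 3*(-4)² + 6*(-4)))*17 = ((-6*0)*(1 + 3*16 - 24))*17 = (0*(1 + 48 - 24))*17 = (0*25)*17 = 0*17 = 0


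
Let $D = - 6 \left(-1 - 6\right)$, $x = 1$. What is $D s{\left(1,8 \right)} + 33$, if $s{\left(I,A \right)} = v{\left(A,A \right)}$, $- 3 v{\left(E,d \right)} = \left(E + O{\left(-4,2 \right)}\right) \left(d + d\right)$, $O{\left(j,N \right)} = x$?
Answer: $-1983$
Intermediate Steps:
$O{\left(j,N \right)} = 1$
$v{\left(E,d \right)} = - \frac{2 d \left(1 + E\right)}{3}$ ($v{\left(E,d \right)} = - \frac{\left(E + 1\right) \left(d + d\right)}{3} = - \frac{\left(1 + E\right) 2 d}{3} = - \frac{2 d \left(1 + E\right)}{3}$)
$s{\left(I,A \right)} = - \frac{2 A \left(1 + A\right)}{3}$
$D = 42$ ($D = \left(-6\right) \left(-7\right) = 42$)
$D s{\left(1,8 \right)} + 33 = 42 \left(\left(- \frac{2}{3}\right) 8 \left(1 + 8\right)\right) + 33 = 42 \left(\left(- \frac{2}{3}\right) 8 \cdot 9\right) + 33 = 42 \left(-48\right) + 33 = -2016 + 33 = -1983$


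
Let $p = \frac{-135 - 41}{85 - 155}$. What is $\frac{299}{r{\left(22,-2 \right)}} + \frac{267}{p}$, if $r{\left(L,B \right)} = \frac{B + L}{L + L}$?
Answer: $\frac{336157}{440} \approx 763.99$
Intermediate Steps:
$r{\left(L,B \right)} = \frac{B + L}{2 L}$
$p = \frac{88}{35}$ ($p = - \frac{176}{-70} = \left(-176\right) \left(- \frac{1}{70}\right) = \frac{88}{35} \approx 2.5143$)
$\frac{299}{r{\left(22,-2 \right)}} + \frac{267}{p} = \frac{299}{\frac{1}{2} \cdot \frac{1}{22} \left(-2 + 22\right)} + \frac{267}{\frac{88}{35}} = \frac{299}{\frac{1}{2} \cdot \frac{1}{22} \cdot 20} + 267 \cdot \frac{35}{88} = \frac{299}{\frac{5}{11}} + \frac{9345}{88} = 299 \cdot \frac{11}{5} + \frac{9345}{88} = \frac{3289}{5} + \frac{9345}{88} = \frac{336157}{440}$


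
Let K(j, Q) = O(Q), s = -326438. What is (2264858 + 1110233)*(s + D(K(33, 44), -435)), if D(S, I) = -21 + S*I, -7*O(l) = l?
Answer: -7648202587643/7 ≈ -1.0926e+12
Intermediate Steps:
O(l) = -l/7
K(j, Q) = -Q/7
D(S, I) = -21 + I*S
(2264858 + 1110233)*(s + D(K(33, 44), -435)) = (2264858 + 1110233)*(-326438 + (-21 - (-435)*44/7)) = 3375091*(-326438 + (-21 - 435*(-44/7))) = 3375091*(-326438 + (-21 + 19140/7)) = 3375091*(-326438 + 18993/7) = 3375091*(-2266073/7) = -7648202587643/7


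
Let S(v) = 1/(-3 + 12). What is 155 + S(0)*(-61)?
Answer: 1334/9 ≈ 148.22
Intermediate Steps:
S(v) = 1/9
155 + S(0)*(-61) = 155 + (1/9)*(-61) = 155 - 61/9 = 1334/9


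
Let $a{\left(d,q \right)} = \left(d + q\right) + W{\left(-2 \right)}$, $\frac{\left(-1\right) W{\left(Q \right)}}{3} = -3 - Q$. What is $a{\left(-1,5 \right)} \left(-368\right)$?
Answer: $-2576$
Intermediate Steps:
$W{\left(Q \right)} = 9 + 3 Q$ ($W{\left(Q \right)} = - 3 \left(-3 - Q\right) = 9 + 3 Q$)
$a{\left(d,q \right)} = 3 + d + q$ ($a{\left(d,q \right)} = \left(d + q\right) + \left(9 + 3 \left(-2\right)\right) = \left(d + q\right) + \left(9 - 6\right) = \left(d + q\right) + 3 = 3 + d + q$)
$a{\left(-1,5 \right)} \left(-368\right) = \left(3 - 1 + 5\right) \left(-368\right) = 7 \left(-368\right) = -2576$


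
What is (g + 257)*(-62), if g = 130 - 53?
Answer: -20708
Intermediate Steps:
g = 77
(g + 257)*(-62) = (77 + 257)*(-62) = 334*(-62) = -20708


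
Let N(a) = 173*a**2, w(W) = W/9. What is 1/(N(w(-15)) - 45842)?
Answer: -9/408253 ≈ -2.2045e-5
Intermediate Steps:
w(W) = W/9 (w(W) = W*(1/9) = W/9)
1/(N(w(-15)) - 45842) = 1/(173*((1/9)*(-15))**2 - 45842) = 1/(173*(-5/3)**2 - 45842) = 1/(173*(25/9) - 45842) = 1/(4325/9 - 45842) = 1/(-408253/9) = -9/408253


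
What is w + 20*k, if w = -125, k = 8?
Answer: 35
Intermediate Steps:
w + 20*k = -125 + 20*8 = -125 + 160 = 35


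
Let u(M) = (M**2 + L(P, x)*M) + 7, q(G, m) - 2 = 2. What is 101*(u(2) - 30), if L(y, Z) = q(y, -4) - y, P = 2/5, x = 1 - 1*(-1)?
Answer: -5959/5 ≈ -1191.8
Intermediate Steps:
q(G, m) = 4 (q(G, m) = 2 + 2 = 4)
x = 2 (x = 1 + 1 = 2)
P = 2/5 (P = 2*(1/5) = 2/5 ≈ 0.40000)
L(y, Z) = 4 - y
u(M) = 7 + M**2 + 18*M/5 (u(M) = (M**2 + (4 - 1*2/5)*M) + 7 = (M**2 + (4 - 2/5)*M) + 7 = (M**2 + 18*M/5) + 7 = 7 + M**2 + 18*M/5)
101*(u(2) - 30) = 101*((7 + 2**2 + (18/5)*2) - 30) = 101*((7 + 4 + 36/5) - 30) = 101*(91/5 - 30) = 101*(-59/5) = -5959/5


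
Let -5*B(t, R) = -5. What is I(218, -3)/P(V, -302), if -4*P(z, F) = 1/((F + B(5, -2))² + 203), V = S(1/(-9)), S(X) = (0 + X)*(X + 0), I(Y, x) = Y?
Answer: -79181088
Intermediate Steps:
B(t, R) = 1 (B(t, R) = -⅕*(-5) = 1)
S(X) = X² (S(X) = X*X = X²)
V = 1/81 (V = (1/(-9))² = (-⅑)² = 1/81 ≈ 0.012346)
P(z, F) = -1/(4*(203 + (1 + F)²)) (P(z, F) = -1/(4*((F + 1)² + 203)) = -1/(4*((1 + F)² + 203)) = -1/(4*(203 + (1 + F)²)))
I(218, -3)/P(V, -302) = 218/((-1/(812 + 4*(1 - 302)²))) = 218/((-1/(812 + 4*(-301)²))) = 218/((-1/(812 + 4*90601))) = 218/((-1/(812 + 362404))) = 218/((-1/363216)) = 218/((-1*1/363216)) = 218/(-1/363216) = 218*(-363216) = -79181088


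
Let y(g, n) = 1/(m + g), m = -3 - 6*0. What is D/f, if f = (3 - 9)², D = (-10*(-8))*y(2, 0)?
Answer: -20/9 ≈ -2.2222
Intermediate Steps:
m = -3 (m = -3 - 1*0 = -3 + 0 = -3)
y(g, n) = 1/(-3 + g)
D = -80 (D = (-10*(-8))/(-3 + 2) = 80/(-1) = 80*(-1) = -80)
f = 36 (f = (-6)² = 36)
D/f = -80/36 = -80*1/36 = -20/9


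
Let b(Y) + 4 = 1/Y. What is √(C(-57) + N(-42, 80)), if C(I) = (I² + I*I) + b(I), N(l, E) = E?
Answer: √21358869/57 ≈ 81.080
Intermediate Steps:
b(Y) = -4 + 1/Y
C(I) = -4 + 1/I + 2*I² (C(I) = (I² + I*I) + (-4 + 1/I) = (I² + I²) + (-4 + 1/I) = 2*I² + (-4 + 1/I) = -4 + 1/I + 2*I²)
√(C(-57) + N(-42, 80)) = √((-4 + 1/(-57) + 2*(-57)²) + 80) = √((-4 - 1/57 + 2*3249) + 80) = √((-4 - 1/57 + 6498) + 80) = √(370157/57 + 80) = √(374717/57) = √21358869/57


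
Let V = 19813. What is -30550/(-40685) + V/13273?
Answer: 242316411/108002401 ≈ 2.2436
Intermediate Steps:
-30550/(-40685) + V/13273 = -30550/(-40685) + 19813/13273 = -30550*(-1/40685) + 19813*(1/13273) = 6110/8137 + 19813/13273 = 242316411/108002401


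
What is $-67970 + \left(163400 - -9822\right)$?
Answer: $105252$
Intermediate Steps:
$-67970 + \left(163400 - -9822\right) = -67970 + \left(163400 + 9822\right) = -67970 + 173222 = 105252$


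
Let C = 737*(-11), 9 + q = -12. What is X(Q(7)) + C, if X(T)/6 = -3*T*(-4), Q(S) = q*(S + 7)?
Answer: -29275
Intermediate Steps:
q = -21 (q = -9 - 12 = -21)
Q(S) = -147 - 21*S (Q(S) = -21*(S + 7) = -21*(7 + S) = -147 - 21*S)
X(T) = 72*T (X(T) = 6*(-3*T*(-4)) = 6*(12*T) = 72*T)
C = -8107
X(Q(7)) + C = 72*(-147 - 21*7) - 8107 = 72*(-147 - 147) - 8107 = 72*(-294) - 8107 = -21168 - 8107 = -29275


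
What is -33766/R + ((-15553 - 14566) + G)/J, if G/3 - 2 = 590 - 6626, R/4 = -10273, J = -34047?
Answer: 1565564167/699529662 ≈ 2.2380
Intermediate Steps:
R = -41092 (R = 4*(-10273) = -41092)
G = -18102 (G = 6 + 3*(590 - 6626) = 6 + 3*(-6036) = 6 - 18108 = -18102)
-33766/R + ((-15553 - 14566) + G)/J = -33766/(-41092) + ((-15553 - 14566) - 18102)/(-34047) = -33766*(-1/41092) + (-30119 - 18102)*(-1/34047) = 16883/20546 - 48221*(-1/34047) = 16883/20546 + 48221/34047 = 1565564167/699529662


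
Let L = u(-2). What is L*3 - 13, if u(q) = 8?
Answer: 11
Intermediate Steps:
L = 8
L*3 - 13 = 8*3 - 13 = 24 - 13 = 11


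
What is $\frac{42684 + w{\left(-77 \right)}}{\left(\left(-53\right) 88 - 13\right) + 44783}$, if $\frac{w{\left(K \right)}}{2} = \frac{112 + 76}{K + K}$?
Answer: $\frac{1643240}{1544081} \approx 1.0642$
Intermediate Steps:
$w{\left(K \right)} = \frac{188}{K}$ ($w{\left(K \right)} = 2 \frac{112 + 76}{K + K} = 2 \frac{188}{2 K} = 2 \cdot 188 \frac{1}{2 K} = 2 \frac{94}{K} = \frac{188}{K}$)
$\frac{42684 + w{\left(-77 \right)}}{\left(\left(-53\right) 88 - 13\right) + 44783} = \frac{42684 + \frac{188}{-77}}{\left(\left(-53\right) 88 - 13\right) + 44783} = \frac{42684 + 188 \left(- \frac{1}{77}\right)}{\left(-4664 - 13\right) + 44783} = \frac{42684 - \frac{188}{77}}{-4677 + 44783} = \frac{3286480}{77 \cdot 40106} = \frac{3286480}{77} \cdot \frac{1}{40106} = \frac{1643240}{1544081}$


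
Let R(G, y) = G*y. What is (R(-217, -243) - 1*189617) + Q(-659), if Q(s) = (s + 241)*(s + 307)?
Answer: 10250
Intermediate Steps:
Q(s) = (241 + s)*(307 + s)
(R(-217, -243) - 1*189617) + Q(-659) = (-217*(-243) - 1*189617) + (73987 + (-659)² + 548*(-659)) = (52731 - 189617) + (73987 + 434281 - 361132) = -136886 + 147136 = 10250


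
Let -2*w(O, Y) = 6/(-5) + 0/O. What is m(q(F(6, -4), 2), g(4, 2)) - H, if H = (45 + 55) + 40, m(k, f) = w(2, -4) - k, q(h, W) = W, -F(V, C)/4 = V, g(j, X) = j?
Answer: -707/5 ≈ -141.40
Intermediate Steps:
w(O, Y) = 3/5 (w(O, Y) = -(6/(-5) + 0/O)/2 = -(6*(-1/5) + 0)/2 = -(-6/5 + 0)/2 = -1/2*(-6/5) = 3/5)
F(V, C) = -4*V
m(k, f) = 3/5 - k
H = 140 (H = 100 + 40 = 140)
m(q(F(6, -4), 2), g(4, 2)) - H = (3/5 - 1*2) - 1*140 = (3/5 - 2) - 140 = -7/5 - 140 = -707/5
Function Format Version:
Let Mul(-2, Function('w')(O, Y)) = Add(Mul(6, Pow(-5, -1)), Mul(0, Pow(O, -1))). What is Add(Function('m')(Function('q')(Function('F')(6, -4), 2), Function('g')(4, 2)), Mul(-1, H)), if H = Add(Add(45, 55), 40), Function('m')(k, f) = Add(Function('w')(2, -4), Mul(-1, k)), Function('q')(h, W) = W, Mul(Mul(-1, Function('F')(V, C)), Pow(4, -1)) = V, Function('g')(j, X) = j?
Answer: Rational(-707, 5) ≈ -141.40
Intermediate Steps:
Function('w')(O, Y) = Rational(3, 5) (Function('w')(O, Y) = Mul(Rational(-1, 2), Add(Mul(6, Pow(-5, -1)), Mul(0, Pow(O, -1)))) = Mul(Rational(-1, 2), Add(Mul(6, Rational(-1, 5)), 0)) = Mul(Rational(-1, 2), Add(Rational(-6, 5), 0)) = Mul(Rational(-1, 2), Rational(-6, 5)) = Rational(3, 5))
Function('F')(V, C) = Mul(-4, V)
Function('m')(k, f) = Add(Rational(3, 5), Mul(-1, k))
H = 140 (H = Add(100, 40) = 140)
Add(Function('m')(Function('q')(Function('F')(6, -4), 2), Function('g')(4, 2)), Mul(-1, H)) = Add(Add(Rational(3, 5), Mul(-1, 2)), Mul(-1, 140)) = Add(Add(Rational(3, 5), -2), -140) = Add(Rational(-7, 5), -140) = Rational(-707, 5)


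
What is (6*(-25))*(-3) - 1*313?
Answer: 137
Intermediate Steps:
(6*(-25))*(-3) - 1*313 = -150*(-3) - 313 = 450 - 313 = 137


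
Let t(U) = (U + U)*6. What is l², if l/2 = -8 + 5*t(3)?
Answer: 118336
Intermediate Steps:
t(U) = 12*U (t(U) = (2*U)*6 = 12*U)
l = 344 (l = 2*(-8 + 5*(12*3)) = 2*(-8 + 5*36) = 2*(-8 + 180) = 2*172 = 344)
l² = 344² = 118336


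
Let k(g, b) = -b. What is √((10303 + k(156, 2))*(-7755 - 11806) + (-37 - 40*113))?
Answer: 13*I*√1192322 ≈ 14195.0*I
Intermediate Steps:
√((10303 + k(156, 2))*(-7755 - 11806) + (-37 - 40*113)) = √((10303 - 1*2)*(-7755 - 11806) + (-37 - 40*113)) = √((10303 - 2)*(-19561) + (-37 - 4520)) = √(10301*(-19561) - 4557) = √(-201497861 - 4557) = √(-201502418) = 13*I*√1192322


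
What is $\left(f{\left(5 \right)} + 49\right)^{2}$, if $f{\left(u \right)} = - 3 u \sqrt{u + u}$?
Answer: $4651 - 1470 \sqrt{10} \approx 2.4518$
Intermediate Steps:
$f{\left(u \right)} = - 3 \sqrt{2} u^{\frac{3}{2}}$ ($f{\left(u \right)} = - 3 u \sqrt{2 u} = - 3 u \sqrt{2} \sqrt{u} = - 3 \sqrt{2} u^{\frac{3}{2}}$)
$\left(f{\left(5 \right)} + 49\right)^{2} = \left(- 3 \sqrt{2} \cdot 5^{\frac{3}{2}} + 49\right)^{2} = \left(- 3 \sqrt{2} \cdot 5 \sqrt{5} + 49\right)^{2} = \left(- 15 \sqrt{10} + 49\right)^{2} = \left(49 - 15 \sqrt{10}\right)^{2}$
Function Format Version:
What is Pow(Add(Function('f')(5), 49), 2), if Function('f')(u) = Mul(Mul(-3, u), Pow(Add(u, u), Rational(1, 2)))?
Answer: Add(4651, Mul(-1470, Pow(10, Rational(1, 2)))) ≈ 2.4518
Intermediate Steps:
Function('f')(u) = Mul(-3, Pow(2, Rational(1, 2)), Pow(u, Rational(3, 2))) (Function('f')(u) = Mul(Mul(-3, u), Pow(Mul(2, u), Rational(1, 2))) = Mul(Mul(-3, u), Mul(Pow(2, Rational(1, 2)), Pow(u, Rational(1, 2)))) = Mul(-3, Pow(2, Rational(1, 2)), Pow(u, Rational(3, 2))))
Pow(Add(Function('f')(5), 49), 2) = Pow(Add(Mul(-3, Pow(2, Rational(1, 2)), Pow(5, Rational(3, 2))), 49), 2) = Pow(Add(Mul(-3, Pow(2, Rational(1, 2)), Mul(5, Pow(5, Rational(1, 2)))), 49), 2) = Pow(Add(Mul(-15, Pow(10, Rational(1, 2))), 49), 2) = Pow(Add(49, Mul(-15, Pow(10, Rational(1, 2)))), 2)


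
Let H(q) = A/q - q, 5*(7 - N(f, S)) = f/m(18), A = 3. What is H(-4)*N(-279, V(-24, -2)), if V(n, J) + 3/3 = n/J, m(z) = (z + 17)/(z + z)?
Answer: 146497/700 ≈ 209.28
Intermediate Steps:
m(z) = (17 + z)/(2*z) (m(z) = (17 + z)/((2*z)) = (17 + z)*(1/(2*z)) = (17 + z)/(2*z))
V(n, J) = -1 + n/J
N(f, S) = 7 - 36*f/175 (N(f, S) = 7 - f/(5*((½)*(17 + 18)/18)) = 7 - f/(5*((½)*(1/18)*35)) = 7 - f/(5*35/36) = 7 - f*36/(5*35) = 7 - 36*f/175)
H(q) = -q + 3/q (H(q) = 3/q - q = -q + 3/q)
H(-4)*N(-279, V(-24, -2)) = (-1*(-4) + 3/(-4))*(7 - 36/175*(-279)) = (4 + 3*(-¼))*(7 + 10044/175) = (4 - ¾)*(11269/175) = (13/4)*(11269/175) = 146497/700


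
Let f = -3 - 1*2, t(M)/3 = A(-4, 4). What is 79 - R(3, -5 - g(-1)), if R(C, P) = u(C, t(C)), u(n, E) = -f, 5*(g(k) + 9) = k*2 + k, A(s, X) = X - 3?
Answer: 74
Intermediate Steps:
A(s, X) = -3 + X
t(M) = 3 (t(M) = 3*(-3 + 4) = 3*1 = 3)
f = -5 (f = -3 - 2 = -5)
g(k) = -9 + 3*k/5 (g(k) = -9 + (k*2 + k)/5 = -9 + (2*k + k)/5 = -9 + (3*k)/5 = -9 + 3*k/5)
u(n, E) = 5 (u(n, E) = -1*(-5) = 5)
R(C, P) = 5
79 - R(3, -5 - g(-1)) = 79 - 1*5 = 79 - 5 = 74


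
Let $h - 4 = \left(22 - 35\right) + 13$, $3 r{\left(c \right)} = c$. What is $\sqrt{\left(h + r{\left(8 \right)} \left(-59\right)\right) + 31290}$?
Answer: $\frac{\sqrt{280230}}{3} \approx 176.46$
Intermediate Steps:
$r{\left(c \right)} = \frac{c}{3}$
$h = 4$ ($h = 4 + \left(\left(22 - 35\right) + 13\right) = 4 + \left(-13 + 13\right) = 4 + 0 = 4$)
$\sqrt{\left(h + r{\left(8 \right)} \left(-59\right)\right) + 31290} = \sqrt{\left(4 + \frac{1}{3} \cdot 8 \left(-59\right)\right) + 31290} = \sqrt{\left(4 + \frac{8}{3} \left(-59\right)\right) + 31290} = \sqrt{\left(4 - \frac{472}{3}\right) + 31290} = \sqrt{- \frac{460}{3} + 31290} = \sqrt{\frac{93410}{3}} = \frac{\sqrt{280230}}{3}$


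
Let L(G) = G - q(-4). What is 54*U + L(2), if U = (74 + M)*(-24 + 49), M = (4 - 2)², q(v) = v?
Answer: 105306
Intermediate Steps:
M = 4 (M = 2² = 4)
U = 1950 (U = (74 + 4)*(-24 + 49) = 78*25 = 1950)
L(G) = 4 + G (L(G) = G - 1*(-4) = G + 4 = 4 + G)
54*U + L(2) = 54*1950 + (4 + 2) = 105300 + 6 = 105306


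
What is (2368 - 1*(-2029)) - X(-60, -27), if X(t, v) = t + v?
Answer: 4484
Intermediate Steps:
(2368 - 1*(-2029)) - X(-60, -27) = (2368 - 1*(-2029)) - (-60 - 27) = (2368 + 2029) - 1*(-87) = 4397 + 87 = 4484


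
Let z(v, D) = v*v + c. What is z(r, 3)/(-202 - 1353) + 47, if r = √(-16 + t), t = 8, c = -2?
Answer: 14619/311 ≈ 47.006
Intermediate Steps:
r = 2*I*√2 (r = √(-16 + 8) = √(-8) = 2*I*√2 ≈ 2.8284*I)
z(v, D) = -2 + v² (z(v, D) = v*v - 2 = v² - 2 = -2 + v²)
z(r, 3)/(-202 - 1353) + 47 = (-2 + (2*I*√2)²)/(-202 - 1353) + 47 = (-2 - 8)/(-1555) + 47 = -1/1555*(-10) + 47 = 2/311 + 47 = 14619/311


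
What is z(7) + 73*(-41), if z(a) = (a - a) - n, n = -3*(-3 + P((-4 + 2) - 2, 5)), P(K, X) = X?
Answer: -2987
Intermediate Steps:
n = -6 (n = -3*(-3 + 5) = -3*2 = -6)
z(a) = 6 (z(a) = (a - a) - 1*(-6) = 0 + 6 = 6)
z(7) + 73*(-41) = 6 + 73*(-41) = 6 - 2993 = -2987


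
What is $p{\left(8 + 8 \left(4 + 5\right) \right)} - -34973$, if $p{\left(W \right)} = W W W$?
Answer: $546973$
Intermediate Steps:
$p{\left(W \right)} = W^{3}$ ($p{\left(W \right)} = W^{2} W = W^{3}$)
$p{\left(8 + 8 \left(4 + 5\right) \right)} - -34973 = \left(8 + 8 \left(4 + 5\right)\right)^{3} - -34973 = \left(8 + 8 \cdot 9\right)^{3} + 34973 = \left(8 + 72\right)^{3} + 34973 = 80^{3} + 34973 = 512000 + 34973 = 546973$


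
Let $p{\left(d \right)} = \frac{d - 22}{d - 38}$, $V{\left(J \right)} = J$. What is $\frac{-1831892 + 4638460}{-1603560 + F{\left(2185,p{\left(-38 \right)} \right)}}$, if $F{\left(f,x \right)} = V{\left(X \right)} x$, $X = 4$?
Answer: $- \frac{13331198}{7616895} \approx -1.7502$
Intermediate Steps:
$p{\left(d \right)} = \frac{-22 + d}{-38 + d}$
$F{\left(f,x \right)} = 4 x$
$\frac{-1831892 + 4638460}{-1603560 + F{\left(2185,p{\left(-38 \right)} \right)}} = \frac{-1831892 + 4638460}{-1603560 + 4 \frac{-22 - 38}{-38 - 38}} = \frac{2806568}{-1603560 + 4 \frac{1}{-76} \left(-60\right)} = \frac{2806568}{-1603560 + 4 \left(\left(- \frac{1}{76}\right) \left(-60\right)\right)} = \frac{2806568}{-1603560 + 4 \cdot \frac{15}{19}} = \frac{2806568}{-1603560 + \frac{60}{19}} = \frac{2806568}{- \frac{30467580}{19}} = 2806568 \left(- \frac{19}{30467580}\right) = - \frac{13331198}{7616895}$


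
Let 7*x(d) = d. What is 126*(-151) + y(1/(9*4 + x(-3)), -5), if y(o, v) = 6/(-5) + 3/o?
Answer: -662217/35 ≈ -18921.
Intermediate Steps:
x(d) = d/7
y(o, v) = -6/5 + 3/o (y(o, v) = 6*(-⅕) + 3/o = -6/5 + 3/o)
126*(-151) + y(1/(9*4 + x(-3)), -5) = 126*(-151) + (-6/5 + 3/(1/(9*4 + (⅐)*(-3)))) = -19026 + (-6/5 + 3/(1/(36 - 3/7))) = -19026 + (-6/5 + 3/(1/(249/7))) = -19026 + (-6/5 + 3/(7/249)) = -19026 + (-6/5 + 3*(249/7)) = -19026 + (-6/5 + 747/7) = -19026 + 3693/35 = -662217/35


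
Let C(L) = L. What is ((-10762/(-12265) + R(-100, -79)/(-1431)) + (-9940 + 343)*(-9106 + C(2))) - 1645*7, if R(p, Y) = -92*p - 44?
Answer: 511088850377759/5850405 ≈ 8.7360e+7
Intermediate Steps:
R(p, Y) = -44 - 92*p
((-10762/(-12265) + R(-100, -79)/(-1431)) + (-9940 + 343)*(-9106 + C(2))) - 1645*7 = ((-10762/(-12265) + (-44 - 92*(-100))/(-1431)) + (-9940 + 343)*(-9106 + 2)) - 1645*7 = ((-10762*(-1/12265) + (-44 + 9200)*(-1/1431)) - 9597*(-9104)) - 11515 = ((10762/12265 + 9156*(-1/1431)) + 87371088) - 11515 = ((10762/12265 - 3052/477) + 87371088) - 11515 = (-32299306/5850405 + 87371088) - 11515 = 511156217791334/5850405 - 11515 = 511088850377759/5850405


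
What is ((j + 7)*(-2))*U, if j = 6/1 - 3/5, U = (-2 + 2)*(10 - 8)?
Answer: 0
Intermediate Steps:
U = 0 (U = 0*2 = 0)
j = 27/5 (j = 6*1 - 3*1/5 = 6 - 3/5 = 27/5 ≈ 5.4000)
((j + 7)*(-2))*U = ((27/5 + 7)*(-2))*0 = ((62/5)*(-2))*0 = -124/5*0 = 0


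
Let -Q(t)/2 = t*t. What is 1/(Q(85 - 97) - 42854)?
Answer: -1/43142 ≈ -2.3179e-5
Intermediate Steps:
Q(t) = -2*t² (Q(t) = -2*t*t = -2*t²)
1/(Q(85 - 97) - 42854) = 1/(-2*(85 - 97)² - 42854) = 1/(-2*(-12)² - 42854) = 1/(-2*144 - 42854) = 1/(-288 - 42854) = 1/(-43142) = -1/43142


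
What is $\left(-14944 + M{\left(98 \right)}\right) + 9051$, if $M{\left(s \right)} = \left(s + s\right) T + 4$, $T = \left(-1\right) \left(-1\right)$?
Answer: $-5693$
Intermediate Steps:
$T = 1$
$M{\left(s \right)} = 4 + 2 s$ ($M{\left(s \right)} = \left(s + s\right) 1 + 4 = 2 s 1 + 4 = 2 s + 4 = 4 + 2 s$)
$\left(-14944 + M{\left(98 \right)}\right) + 9051 = \left(-14944 + \left(4 + 2 \cdot 98\right)\right) + 9051 = \left(-14944 + \left(4 + 196\right)\right) + 9051 = \left(-14944 + 200\right) + 9051 = -14744 + 9051 = -5693$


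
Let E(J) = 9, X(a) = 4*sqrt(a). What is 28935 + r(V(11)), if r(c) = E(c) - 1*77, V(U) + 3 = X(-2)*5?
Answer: 28867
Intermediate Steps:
V(U) = -3 + 20*I*sqrt(2) (V(U) = -3 + (4*sqrt(-2))*5 = -3 + (4*(I*sqrt(2)))*5 = -3 + (4*I*sqrt(2))*5 = -3 + 20*I*sqrt(2))
r(c) = -68 (r(c) = 9 - 1*77 = 9 - 77 = -68)
28935 + r(V(11)) = 28935 - 68 = 28867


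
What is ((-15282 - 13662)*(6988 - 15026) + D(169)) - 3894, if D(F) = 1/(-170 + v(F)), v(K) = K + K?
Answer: 39084860305/168 ≈ 2.3265e+8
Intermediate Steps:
v(K) = 2*K
D(F) = 1/(-170 + 2*F)
((-15282 - 13662)*(6988 - 15026) + D(169)) - 3894 = ((-15282 - 13662)*(6988 - 15026) + 1/(2*(-85 + 169))) - 3894 = (-28944*(-8038) + (½)/84) - 3894 = (232651872 + (½)*(1/84)) - 3894 = (232651872 + 1/168) - 3894 = 39085514497/168 - 3894 = 39084860305/168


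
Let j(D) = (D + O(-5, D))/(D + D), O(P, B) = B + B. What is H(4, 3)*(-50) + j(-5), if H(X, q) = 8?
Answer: -797/2 ≈ -398.50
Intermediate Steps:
O(P, B) = 2*B
j(D) = 3/2 (j(D) = (D + 2*D)/(D + D) = (3*D)/((2*D)) = (3*D)*(1/(2*D)) = 3/2)
H(4, 3)*(-50) + j(-5) = 8*(-50) + 3/2 = -400 + 3/2 = -797/2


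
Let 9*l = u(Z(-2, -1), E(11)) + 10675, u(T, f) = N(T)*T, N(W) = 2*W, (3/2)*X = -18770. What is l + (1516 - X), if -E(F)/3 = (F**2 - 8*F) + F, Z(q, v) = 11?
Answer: 45727/3 ≈ 15242.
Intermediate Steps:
X = -37540/3 (X = (2/3)*(-18770) = -37540/3 ≈ -12513.)
E(F) = -3*F**2 + 21*F (E(F) = -3*((F**2 - 8*F) + F) = -3*(F**2 - 7*F) = -3*F**2 + 21*F)
u(T, f) = 2*T**2 (u(T, f) = (2*T)*T = 2*T**2)
l = 1213 (l = (2*11**2 + 10675)/9 = (2*121 + 10675)/9 = (242 + 10675)/9 = (1/9)*10917 = 1213)
l + (1516 - X) = 1213 + (1516 - 1*(-37540/3)) = 1213 + (1516 + 37540/3) = 1213 + 42088/3 = 45727/3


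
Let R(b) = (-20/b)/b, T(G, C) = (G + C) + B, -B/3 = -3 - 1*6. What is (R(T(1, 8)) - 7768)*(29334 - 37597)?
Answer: 20796624131/324 ≈ 6.4187e+7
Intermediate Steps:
B = 27 (B = -3*(-3 - 1*6) = -3*(-3 - 6) = -3*(-9) = 27)
T(G, C) = 27 + C + G (T(G, C) = (G + C) + 27 = (C + G) + 27 = 27 + C + G)
R(b) = -20/b²
(R(T(1, 8)) - 7768)*(29334 - 37597) = (-20/(27 + 8 + 1)² - 7768)*(29334 - 37597) = (-20/36² - 7768)*(-8263) = (-20*1/1296 - 7768)*(-8263) = (-5/324 - 7768)*(-8263) = -2516837/324*(-8263) = 20796624131/324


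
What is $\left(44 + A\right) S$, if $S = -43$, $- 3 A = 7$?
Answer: $- \frac{5375}{3} \approx -1791.7$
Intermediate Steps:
$A = - \frac{7}{3}$ ($A = \left(- \frac{1}{3}\right) 7 = - \frac{7}{3} \approx -2.3333$)
$\left(44 + A\right) S = \left(44 - \frac{7}{3}\right) \left(-43\right) = \frac{125}{3} \left(-43\right) = - \frac{5375}{3}$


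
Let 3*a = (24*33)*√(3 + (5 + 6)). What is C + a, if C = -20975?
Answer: -20975 + 264*√14 ≈ -19987.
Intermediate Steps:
a = 264*√14 (a = ((24*33)*√(3 + (5 + 6)))/3 = (792*√(3 + 11))/3 = (792*√14)/3 = 264*√14 ≈ 987.80)
C + a = -20975 + 264*√14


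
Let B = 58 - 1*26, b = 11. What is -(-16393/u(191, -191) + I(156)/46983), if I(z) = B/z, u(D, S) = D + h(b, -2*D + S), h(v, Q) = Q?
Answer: -30037503497/699952734 ≈ -42.914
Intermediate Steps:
u(D, S) = S - D (u(D, S) = D + (-2*D + S) = D + (S - 2*D) = S - D)
B = 32 (B = 58 - 26 = 32)
I(z) = 32/z
-(-16393/u(191, -191) + I(156)/46983) = -(-16393/(-191 - 1*191) + (32/156)/46983) = -(-16393/(-191 - 191) + (32*(1/156))*(1/46983)) = -(-16393/(-382) + (8/39)*(1/46983)) = -(-16393*(-1/382) + 8/1832337) = -(16393/382 + 8/1832337) = -1*30037503497/699952734 = -30037503497/699952734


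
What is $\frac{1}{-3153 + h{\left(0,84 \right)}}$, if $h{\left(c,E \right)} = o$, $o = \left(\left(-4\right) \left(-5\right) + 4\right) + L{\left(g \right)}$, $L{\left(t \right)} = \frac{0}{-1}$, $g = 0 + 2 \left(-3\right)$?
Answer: $- \frac{1}{3129} \approx -0.00031959$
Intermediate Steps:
$g = -6$ ($g = 0 - 6 = -6$)
$L{\left(t \right)} = 0$ ($L{\left(t \right)} = 0 \left(-1\right) = 0$)
$o = 24$ ($o = \left(\left(-4\right) \left(-5\right) + 4\right) + 0 = \left(20 + 4\right) + 0 = 24 + 0 = 24$)
$h{\left(c,E \right)} = 24$
$\frac{1}{-3153 + h{\left(0,84 \right)}} = \frac{1}{-3153 + 24} = \frac{1}{-3129} = - \frac{1}{3129}$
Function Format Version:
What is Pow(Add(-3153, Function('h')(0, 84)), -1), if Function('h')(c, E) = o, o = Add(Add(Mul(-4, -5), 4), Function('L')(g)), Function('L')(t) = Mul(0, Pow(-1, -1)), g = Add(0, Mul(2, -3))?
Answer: Rational(-1, 3129) ≈ -0.00031959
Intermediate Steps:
g = -6 (g = Add(0, -6) = -6)
Function('L')(t) = 0 (Function('L')(t) = Mul(0, -1) = 0)
o = 24 (o = Add(Add(Mul(-4, -5), 4), 0) = Add(Add(20, 4), 0) = Add(24, 0) = 24)
Function('h')(c, E) = 24
Pow(Add(-3153, Function('h')(0, 84)), -1) = Pow(Add(-3153, 24), -1) = Pow(-3129, -1) = Rational(-1, 3129)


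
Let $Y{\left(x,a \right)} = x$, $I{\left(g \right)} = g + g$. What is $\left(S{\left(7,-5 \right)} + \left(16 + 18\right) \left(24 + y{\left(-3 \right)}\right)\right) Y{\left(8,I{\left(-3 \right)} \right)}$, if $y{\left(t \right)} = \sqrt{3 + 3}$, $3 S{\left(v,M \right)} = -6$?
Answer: $6512 + 272 \sqrt{6} \approx 7178.3$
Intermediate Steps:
$S{\left(v,M \right)} = -2$ ($S{\left(v,M \right)} = \frac{1}{3} \left(-6\right) = -2$)
$y{\left(t \right)} = \sqrt{6}$
$I{\left(g \right)} = 2 g$
$\left(S{\left(7,-5 \right)} + \left(16 + 18\right) \left(24 + y{\left(-3 \right)}\right)\right) Y{\left(8,I{\left(-3 \right)} \right)} = \left(-2 + \left(16 + 18\right) \left(24 + \sqrt{6}\right)\right) 8 = \left(-2 + 34 \left(24 + \sqrt{6}\right)\right) 8 = \left(-2 + \left(816 + 34 \sqrt{6}\right)\right) 8 = \left(814 + 34 \sqrt{6}\right) 8 = 6512 + 272 \sqrt{6}$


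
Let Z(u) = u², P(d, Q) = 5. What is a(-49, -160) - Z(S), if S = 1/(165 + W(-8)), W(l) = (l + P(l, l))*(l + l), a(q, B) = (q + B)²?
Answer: 1981763288/45369 ≈ 43681.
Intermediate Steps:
a(q, B) = (B + q)²
W(l) = 2*l*(5 + l) (W(l) = (l + 5)*(l + l) = (5 + l)*(2*l) = 2*l*(5 + l))
S = 1/213 (S = 1/(165 + 2*(-8)*(5 - 8)) = 1/(165 + 2*(-8)*(-3)) = 1/(165 + 48) = 1/213 ≈ 0.0046948)
a(-49, -160) - Z(S) = (-160 - 49)² - (1/213)² = (-209)² - 1*1/45369 = 43681 - 1/45369 = 1981763288/45369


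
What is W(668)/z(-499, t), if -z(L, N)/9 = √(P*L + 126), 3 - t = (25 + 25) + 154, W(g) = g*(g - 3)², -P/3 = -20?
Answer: 147703150*I*√29814/134163 ≈ 1.9009e+5*I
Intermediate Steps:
P = 60 (P = -3*(-20) = 60)
W(g) = g*(-3 + g)²
t = -201 (t = 3 - ((25 + 25) + 154) = 3 - (50 + 154) = 3 - 1*204 = 3 - 204 = -201)
z(L, N) = -9*√(126 + 60*L) (z(L, N) = -9*√(60*L + 126) = -9*√(126 + 60*L))
W(668)/z(-499, t) = (668*(-3 + 668)²)/((-9*√(126 + 60*(-499)))) = (668*665²)/((-9*√(126 - 29940))) = (668*442225)/((-9*I*√29814)) = 295406300/((-9*I*√29814)) = 295406300*(I*√29814/268326) = 147703150*I*√29814/134163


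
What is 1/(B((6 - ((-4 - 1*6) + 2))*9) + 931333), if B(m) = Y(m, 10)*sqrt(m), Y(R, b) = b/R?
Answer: 58673979/54645012883957 - 15*sqrt(14)/54645012883957 ≈ 1.0737e-6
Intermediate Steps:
B(m) = 10/sqrt(m) (B(m) = (10/m)*sqrt(m) = 10/sqrt(m))
1/(B((6 - ((-4 - 1*6) + 2))*9) + 931333) = 1/(10/sqrt((6 - ((-4 - 1*6) + 2))*9) + 931333) = 1/(10/sqrt((6 - ((-4 - 6) + 2))*9) + 931333) = 1/(10/sqrt((6 - (-10 + 2))*9) + 931333) = 1/(10/sqrt((6 - 1*(-8))*9) + 931333) = 1/(10/sqrt((6 + 8)*9) + 931333) = 1/(10/sqrt(14*9) + 931333) = 1/(10/sqrt(126) + 931333) = 1/(10*(sqrt(14)/42) + 931333) = 1/(5*sqrt(14)/21 + 931333) = 1/(931333 + 5*sqrt(14)/21)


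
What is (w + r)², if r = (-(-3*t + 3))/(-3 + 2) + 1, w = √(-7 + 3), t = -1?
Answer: 45 + 28*I ≈ 45.0 + 28.0*I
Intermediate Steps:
w = 2*I (w = √(-4) = 2*I ≈ 2.0*I)
r = 7 (r = (-(-3*(-1) + 3))/(-3 + 2) + 1 = (-(3 + 3))/(-1) + 1 = -(-1)*6 + 1 = -1*(-6) + 1 = 6 + 1 = 7)
(w + r)² = (2*I + 7)² = (7 + 2*I)²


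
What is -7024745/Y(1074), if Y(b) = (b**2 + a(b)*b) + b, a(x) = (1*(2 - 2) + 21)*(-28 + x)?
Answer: -7024745/24746034 ≈ -0.28387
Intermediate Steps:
a(x) = -588 + 21*x (a(x) = (1*0 + 21)*(-28 + x) = (0 + 21)*(-28 + x) = 21*(-28 + x) = -588 + 21*x)
Y(b) = b + b**2 + b*(-588 + 21*b) (Y(b) = (b**2 + (-588 + 21*b)*b) + b = (b**2 + b*(-588 + 21*b)) + b = b + b**2 + b*(-588 + 21*b))
-7024745/Y(1074) = -7024745*1/(1074*(-587 + 22*1074)) = -7024745*1/(1074*(-587 + 23628)) = -7024745/(1074*23041) = -7024745/24746034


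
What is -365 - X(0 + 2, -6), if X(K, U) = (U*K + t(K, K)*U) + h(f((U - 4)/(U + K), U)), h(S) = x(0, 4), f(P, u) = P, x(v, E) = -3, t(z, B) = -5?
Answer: -380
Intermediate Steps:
h(S) = -3
X(K, U) = -3 - 5*U + K*U (X(K, U) = (U*K - 5*U) - 3 = (K*U - 5*U) - 3 = (-5*U + K*U) - 3 = -3 - 5*U + K*U)
-365 - X(0 + 2, -6) = -365 - (-3 - 5*(-6) + (0 + 2)*(-6)) = -365 - (-3 + 30 + 2*(-6)) = -365 - (-3 + 30 - 12) = -365 - 1*15 = -365 - 15 = -380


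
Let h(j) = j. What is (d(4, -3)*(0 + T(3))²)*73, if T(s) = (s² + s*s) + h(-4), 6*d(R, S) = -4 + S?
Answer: -50078/3 ≈ -16693.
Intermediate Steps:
d(R, S) = -⅔ + S/6 (d(R, S) = (-4 + S)/6 = -⅔ + S/6)
T(s) = -4 + 2*s² (T(s) = (s² + s*s) - 4 = (s² + s²) - 4 = 2*s² - 4 = -4 + 2*s²)
(d(4, -3)*(0 + T(3))²)*73 = ((-⅔ + (⅙)*(-3))*(0 + (-4 + 2*3²))²)*73 = ((-⅔ - ½)*(0 + (-4 + 2*9))²)*73 = -7*(0 + (-4 + 18))²/6*73 = -7*(0 + 14)²/6*73 = -7/6*14²*73 = -7/6*196*73 = -686/3*73 = -50078/3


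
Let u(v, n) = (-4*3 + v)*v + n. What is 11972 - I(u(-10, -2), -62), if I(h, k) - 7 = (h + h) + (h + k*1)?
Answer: 11373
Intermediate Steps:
u(v, n) = n + v*(-12 + v) (u(v, n) = (-12 + v)*v + n = v*(-12 + v) + n = n + v*(-12 + v))
I(h, k) = 7 + k + 3*h (I(h, k) = 7 + ((h + h) + (h + k*1)) = 7 + (2*h + (h + k)) = 7 + (k + 3*h) = 7 + k + 3*h)
11972 - I(u(-10, -2), -62) = 11972 - (7 - 62 + 3*(-2 + (-10)² - 12*(-10))) = 11972 - (7 - 62 + 3*(-2 + 100 + 120)) = 11972 - (7 - 62 + 3*218) = 11972 - (7 - 62 + 654) = 11972 - 1*599 = 11972 - 599 = 11373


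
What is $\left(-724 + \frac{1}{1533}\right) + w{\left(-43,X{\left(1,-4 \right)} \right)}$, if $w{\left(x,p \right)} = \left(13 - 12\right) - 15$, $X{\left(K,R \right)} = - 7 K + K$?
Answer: $- \frac{1131353}{1533} \approx -738.0$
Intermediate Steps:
$X{\left(K,R \right)} = - 6 K$
$w{\left(x,p \right)} = -14$ ($w{\left(x,p \right)} = 1 - 15 = -14$)
$\left(-724 + \frac{1}{1533}\right) + w{\left(-43,X{\left(1,-4 \right)} \right)} = \left(-724 + \frac{1}{1533}\right) - 14 = - \frac{1109891}{1533} - 14 = - \frac{1131353}{1533}$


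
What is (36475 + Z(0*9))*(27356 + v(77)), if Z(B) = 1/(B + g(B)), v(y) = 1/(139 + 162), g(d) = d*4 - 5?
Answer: 1501696148718/1505 ≈ 9.9781e+8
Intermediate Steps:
g(d) = -5 + 4*d (g(d) = 4*d - 5 = -5 + 4*d)
v(y) = 1/301
Z(B) = 1/(-5 + 5*B) (Z(B) = 1/(B + (-5 + 4*B)) = 1/(-5 + 5*B))
(36475 + Z(0*9))*(27356 + v(77)) = (36475 + 1/(5*(-1 + 0*9)))*(27356 + 1/301) = (36475 + 1/(5*(-1 + 0)))*(8234157/301) = (36475 + (⅕)/(-1))*(8234157/301) = (36475 + (⅕)*(-1))*(8234157/301) = (36475 - ⅕)*(8234157/301) = (182374/5)*(8234157/301) = 1501696148718/1505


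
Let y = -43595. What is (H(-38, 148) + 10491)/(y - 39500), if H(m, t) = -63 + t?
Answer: -10576/83095 ≈ -0.12728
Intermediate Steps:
(H(-38, 148) + 10491)/(y - 39500) = ((-63 + 148) + 10491)/(-43595 - 39500) = (85 + 10491)/(-83095) = 10576*(-1/83095) = -10576/83095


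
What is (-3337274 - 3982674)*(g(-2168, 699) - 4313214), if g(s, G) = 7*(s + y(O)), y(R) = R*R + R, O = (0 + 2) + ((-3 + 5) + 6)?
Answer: 31677953363760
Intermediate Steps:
O = 10 (O = 2 + (2 + 6) = 2 + 8 = 10)
y(R) = R + R**2 (y(R) = R**2 + R = R + R**2)
g(s, G) = 770 + 7*s (g(s, G) = 7*(s + 10*(1 + 10)) = 7*(s + 10*11) = 7*(s + 110) = 7*(110 + s) = 770 + 7*s)
(-3337274 - 3982674)*(g(-2168, 699) - 4313214) = (-3337274 - 3982674)*((770 + 7*(-2168)) - 4313214) = -7319948*((770 - 15176) - 4313214) = -7319948*(-14406 - 4313214) = -7319948*(-4327620) = 31677953363760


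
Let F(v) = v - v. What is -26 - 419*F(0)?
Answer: -26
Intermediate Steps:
F(v) = 0
-26 - 419*F(0) = -26 - 419*0 = -26 + 0 = -26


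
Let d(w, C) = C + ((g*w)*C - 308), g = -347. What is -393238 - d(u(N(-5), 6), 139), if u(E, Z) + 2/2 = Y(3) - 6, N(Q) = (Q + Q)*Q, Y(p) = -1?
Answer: -778933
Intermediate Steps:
N(Q) = 2*Q² (N(Q) = (2*Q)*Q = 2*Q²)
u(E, Z) = -8 (u(E, Z) = -1 + (-1 - 6) = -1 - 7 = -8)
d(w, C) = -308 + C - 347*C*w (d(w, C) = C + ((-347*w)*C - 308) = C + (-347*C*w - 308) = C + (-308 - 347*C*w) = -308 + C - 347*C*w)
-393238 - d(u(N(-5), 6), 139) = -393238 - (-308 + 139 - 347*139*(-8)) = -393238 - (-308 + 139 + 385864) = -393238 - 1*385695 = -393238 - 385695 = -778933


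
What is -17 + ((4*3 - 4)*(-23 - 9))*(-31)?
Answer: 7919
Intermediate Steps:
-17 + ((4*3 - 4)*(-23 - 9))*(-31) = -17 + ((12 - 4)*(-32))*(-31) = -17 + (8*(-32))*(-31) = -17 - 256*(-31) = -17 + 7936 = 7919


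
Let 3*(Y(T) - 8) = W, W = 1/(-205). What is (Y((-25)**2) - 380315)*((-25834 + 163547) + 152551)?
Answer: -67889500384784/615 ≈ -1.1039e+11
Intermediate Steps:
W = -1/205 ≈ -0.0048781
Y(T) = 4919/615 (Y(T) = 8 + (1/3)*(-1/205) = 8 - 1/615 = 4919/615)
(Y((-25)**2) - 380315)*((-25834 + 163547) + 152551) = (4919/615 - 380315)*((-25834 + 163547) + 152551) = -233888806*(137713 + 152551)/615 = -233888806/615*290264 = -67889500384784/615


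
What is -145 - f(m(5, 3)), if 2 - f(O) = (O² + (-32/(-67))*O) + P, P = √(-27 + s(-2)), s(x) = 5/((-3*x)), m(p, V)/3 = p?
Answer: 5706/67 + I*√942/6 ≈ 85.164 + 5.1153*I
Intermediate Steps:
m(p, V) = 3*p
s(x) = -5/(3*x) (s(x) = 5*(-1/(3*x)) = -5/(3*x))
P = I*√942/6 (P = √(-27 - 5/3/(-2)) = √(-27 - 5/3*(-½)) = √(-27 + ⅚) = √(-157/6) = I*√942/6 ≈ 5.1153*I)
f(O) = 2 - O² - 32*O/67 - I*√942/6 (f(O) = 2 - ((O² + (-32/(-67))*O) + I*√942/6) = 2 - ((O² + (-32*(-1/67))*O) + I*√942/6) = 2 - ((O² + 32*O/67) + I*√942/6) = 2 - (O² + 32*O/67 + I*√942/6) = 2 + (-O² - 32*O/67 - I*√942/6) = 2 - O² - 32*O/67 - I*√942/6)
-145 - f(m(5, 3)) = -145 - (2 - (3*5)² - 96*5/67 - I*√942/6) = -145 - (2 - 1*15² - 32/67*15 - I*√942/6) = -145 - (2 - 1*225 - 480/67 - I*√942/6) = -145 - (2 - 225 - 480/67 - I*√942/6) = -145 - (-15421/67 - I*√942/6) = -145 + (15421/67 + I*√942/6) = 5706/67 + I*√942/6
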